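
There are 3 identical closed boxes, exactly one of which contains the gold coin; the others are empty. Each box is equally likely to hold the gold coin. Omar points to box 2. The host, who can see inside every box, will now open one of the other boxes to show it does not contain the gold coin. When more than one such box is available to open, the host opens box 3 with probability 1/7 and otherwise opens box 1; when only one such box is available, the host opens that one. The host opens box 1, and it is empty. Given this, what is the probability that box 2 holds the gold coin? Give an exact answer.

6/13

Apply Bayes' rule, conditioning on where the gold coin actually is.
If it is in box 1 (prior 1/3): the host opened box 1, so this case is ruled out; weight (1/3)·0 = 0.
If it is in box 2 (prior 1/3): box 3 is available but not opened, probability 6/7; weight (1/3)·(6/7) = 2/7.
If it is in box 3 (prior 1/3): only box 1 is available, probability 1; weight (1/3)·1 = 1/3.
The weights sum to 13/21.
So P(the gold coin in box 2 | the host opened box 1) = (2/7) / (13/21) = 6/13.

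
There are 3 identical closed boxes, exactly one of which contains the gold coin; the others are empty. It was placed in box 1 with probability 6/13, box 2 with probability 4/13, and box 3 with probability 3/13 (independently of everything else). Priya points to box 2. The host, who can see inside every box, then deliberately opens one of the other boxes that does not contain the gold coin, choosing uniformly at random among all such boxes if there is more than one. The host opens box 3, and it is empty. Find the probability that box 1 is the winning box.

3/4

Apply Bayes' rule, conditioning on where the gold coin actually is.
If it is in box 1 (prior 6/13): the host has no choice, probability 1; weight (6/13)·1 = 6/13.
If it is in box 2 (prior 4/13): the host has 2 equally likely choices, so probability 1/2; weight (4/13)·(1/2) = 2/13.
If it is in box 3 (prior 3/13): the host opened box 3, so this case is ruled out; weight (3/13)·0 = 0.
The weights sum to 8/13.
So P(the gold coin in box 1 | the host opened box 3) = (6/13) / (8/13) = 3/4.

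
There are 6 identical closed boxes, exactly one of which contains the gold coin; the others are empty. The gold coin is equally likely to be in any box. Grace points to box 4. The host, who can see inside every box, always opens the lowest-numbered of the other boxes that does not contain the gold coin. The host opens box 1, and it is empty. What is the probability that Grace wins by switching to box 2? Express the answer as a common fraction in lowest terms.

Apply Bayes' rule, conditioning on where the gold coin actually is.
If it is in box 1 (prior 1/6): the host opened box 1, so this case is ruled out; weight (1/6)·0 = 0.
If it is in any of boxes 2, 3, 4, 5, and 6 (prior 1/6 each): box 1 is the lowest-numbered option available, probability 1; weight (1/6)·1 = 1/6 each.
The weights sum to 5/6.
So P(the gold coin in box 2 | the host opened box 1) = (1/6) / (5/6) = 1/5.

1/5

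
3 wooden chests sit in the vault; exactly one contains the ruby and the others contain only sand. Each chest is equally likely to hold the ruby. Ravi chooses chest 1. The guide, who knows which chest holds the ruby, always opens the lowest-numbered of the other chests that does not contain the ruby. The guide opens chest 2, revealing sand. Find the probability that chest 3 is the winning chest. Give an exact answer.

Apply Bayes' rule, conditioning on where the ruby actually is.
If it is in either of chests 1 and 3 (prior 1/3 each): chest 2 is the lowest-numbered option available, probability 1; weight (1/3)·1 = 1/3 each.
If it is in chest 2 (prior 1/3): the guide opened chest 2, so this case is ruled out; weight (1/3)·0 = 0.
The weights sum to 2/3.
So P(the ruby in chest 3 | the guide opened chest 2) = (1/3) / (2/3) = 1/2.

1/2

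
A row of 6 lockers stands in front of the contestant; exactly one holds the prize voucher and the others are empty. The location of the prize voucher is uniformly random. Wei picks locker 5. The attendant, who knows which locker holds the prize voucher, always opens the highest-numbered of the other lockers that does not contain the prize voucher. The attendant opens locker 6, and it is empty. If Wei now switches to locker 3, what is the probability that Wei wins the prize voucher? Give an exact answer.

Apply Bayes' rule, conditioning on where the prize voucher actually is.
If it is in any of lockers 1, 2, 3, 4, and 5 (prior 1/6 each): locker 6 is the highest-numbered option available, probability 1; weight (1/6)·1 = 1/6 each.
If it is in locker 6 (prior 1/6): the attendant opened locker 6, so this case is ruled out; weight (1/6)·0 = 0.
The weights sum to 5/6.
So P(the prize voucher in locker 3 | the attendant opened locker 6) = (1/6) / (5/6) = 1/5.

1/5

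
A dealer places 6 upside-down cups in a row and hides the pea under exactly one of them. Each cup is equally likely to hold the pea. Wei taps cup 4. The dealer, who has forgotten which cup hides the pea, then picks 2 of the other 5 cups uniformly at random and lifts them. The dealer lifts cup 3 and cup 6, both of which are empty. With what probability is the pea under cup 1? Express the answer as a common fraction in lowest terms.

1/4

Apply Bayes' rule, conditioning on where the pea actually is.
If it is under any of cups 1, 2, 4, and 5 (prior 1/6 each): the dealer picks exactly this set with probability 1/10 regardless, and none is the prize; weight (1/6)·(1/10) = 1/60 each.
If it is under either of cups 3 and 6 (prior 1/6 each): that cup was opened and seen not to hold the prize — ruled out; weight (1/6)·0 = 0 each.
The weights sum to 1/15.
So P(the pea under cup 1 | the dealer opened cup 3 and cup 6) = (1/60) / (1/15) = 1/4.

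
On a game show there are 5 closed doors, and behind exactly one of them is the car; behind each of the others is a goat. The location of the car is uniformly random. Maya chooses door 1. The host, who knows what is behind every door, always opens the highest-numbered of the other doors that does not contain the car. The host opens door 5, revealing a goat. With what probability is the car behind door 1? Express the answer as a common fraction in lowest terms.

1/4

Condition on the true location of the car.
If it is behind any of doors 1, 2, 3, and 4 (prior 1/5 each): door 5 is the highest-numbered option available, probability 1; weight (1/5)·1 = 1/5 each.
If it is behind door 5 (prior 1/5): the host opened door 5, so this case is ruled out; weight (1/5)·0 = 0.
The weights sum to 4/5.
So P(the car behind door 1 | the host opened door 5) = (1/5) / (4/5) = 1/4.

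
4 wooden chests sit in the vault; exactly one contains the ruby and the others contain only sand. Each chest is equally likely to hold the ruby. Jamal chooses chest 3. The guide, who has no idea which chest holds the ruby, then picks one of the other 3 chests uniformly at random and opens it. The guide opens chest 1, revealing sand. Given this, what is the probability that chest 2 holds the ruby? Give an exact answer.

Apply Bayes' rule, conditioning on where the ruby actually is.
If it is in chest 1 (prior 1/4): the guide opened chest 1, so this case is ruled out; weight (1/4)·0 = 0.
If it is in any of chests 2, 3, and 4 (prior 1/4 each): the guide picks chest 1 with probability 1/3 regardless, and it is not the prize; weight (1/4)·(1/3) = 1/12 each.
The weights sum to 1/4.
So P(the ruby in chest 2 | the guide opened chest 1) = (1/12) / (1/4) = 1/3.

1/3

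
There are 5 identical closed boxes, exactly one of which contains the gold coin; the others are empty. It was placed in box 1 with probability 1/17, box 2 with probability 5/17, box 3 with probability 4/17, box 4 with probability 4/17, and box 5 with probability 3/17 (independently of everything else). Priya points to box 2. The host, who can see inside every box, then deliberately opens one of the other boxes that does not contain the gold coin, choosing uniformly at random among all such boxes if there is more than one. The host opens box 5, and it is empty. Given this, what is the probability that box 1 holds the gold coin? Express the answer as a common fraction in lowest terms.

4/51

Apply Bayes' rule, conditioning on where the gold coin actually is.
If it is in box 1 (prior 1/17): the host has 3 equally likely choices, so probability 1/3; weight (1/17)·(1/3) = 1/51.
If it is in box 2 (prior 5/17): the host has 4 equally likely choices, so probability 1/4; weight (5/17)·(1/4) = 5/68.
If it is in either of boxes 3 and 4 (prior 4/17 each): the host has 3 equally likely choices, so probability 1/3; weight (4/17)·(1/3) = 4/51 each.
If it is in box 5 (prior 3/17): the host opened box 5, so this case is ruled out; weight (3/17)·0 = 0.
The weights sum to 1/4.
So P(the gold coin in box 1 | the host opened box 5) = (1/51) / (1/4) = 4/51.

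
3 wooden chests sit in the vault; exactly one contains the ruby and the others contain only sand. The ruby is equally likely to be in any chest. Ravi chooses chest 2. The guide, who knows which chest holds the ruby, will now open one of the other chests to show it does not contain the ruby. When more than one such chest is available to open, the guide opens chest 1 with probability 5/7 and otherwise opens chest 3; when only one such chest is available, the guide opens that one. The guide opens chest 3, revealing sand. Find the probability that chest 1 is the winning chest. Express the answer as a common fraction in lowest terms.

7/9

Apply Bayes' rule, conditioning on where the ruby actually is.
If it is in chest 1 (prior 1/3): only chest 3 is available, probability 1; weight (1/3)·1 = 1/3.
If it is in chest 2 (prior 1/3): chest 1 is available but not opened, probability 2/7; weight (1/3)·(2/7) = 2/21.
If it is in chest 3 (prior 1/3): the guide opened chest 3, so this case is ruled out; weight (1/3)·0 = 0.
The weights sum to 3/7.
So P(the ruby in chest 1 | the guide opened chest 3) = (1/3) / (3/7) = 7/9.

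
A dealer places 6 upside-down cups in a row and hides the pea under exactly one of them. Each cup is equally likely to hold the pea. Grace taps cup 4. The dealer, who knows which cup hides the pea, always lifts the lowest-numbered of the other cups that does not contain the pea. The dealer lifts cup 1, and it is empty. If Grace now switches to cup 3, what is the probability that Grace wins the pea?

1/5

Apply Bayes' rule, conditioning on where the pea actually is.
If it is under cup 1 (prior 1/6): the dealer opened cup 1, so this case is ruled out; weight (1/6)·0 = 0.
If it is under any of cups 2, 3, 4, 5, and 6 (prior 1/6 each): cup 1 is the lowest-numbered option available, probability 1; weight (1/6)·1 = 1/6 each.
The weights sum to 5/6.
So P(the pea under cup 3 | the dealer opened cup 1) = (1/6) / (5/6) = 1/5.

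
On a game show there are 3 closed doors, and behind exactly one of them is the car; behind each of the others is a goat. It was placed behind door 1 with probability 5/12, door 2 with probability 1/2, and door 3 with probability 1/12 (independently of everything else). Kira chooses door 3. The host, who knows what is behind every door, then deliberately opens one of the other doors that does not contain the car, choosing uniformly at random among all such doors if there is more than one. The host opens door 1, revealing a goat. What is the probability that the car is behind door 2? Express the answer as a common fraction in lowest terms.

12/13

Consider each possible location of the car in turn.
If it is behind door 1 (prior 5/12): the host opened door 1, so this case is ruled out; weight (5/12)·0 = 0.
If it is behind door 2 (prior 1/2): the host has no choice, probability 1; weight (1/2)·1 = 1/2.
If it is behind door 3 (prior 1/12): the host has 2 equally likely choices, so probability 1/2; weight (1/12)·(1/2) = 1/24.
The weights sum to 13/24.
So P(the car behind door 2 | the host opened door 1) = (1/2) / (13/24) = 12/13.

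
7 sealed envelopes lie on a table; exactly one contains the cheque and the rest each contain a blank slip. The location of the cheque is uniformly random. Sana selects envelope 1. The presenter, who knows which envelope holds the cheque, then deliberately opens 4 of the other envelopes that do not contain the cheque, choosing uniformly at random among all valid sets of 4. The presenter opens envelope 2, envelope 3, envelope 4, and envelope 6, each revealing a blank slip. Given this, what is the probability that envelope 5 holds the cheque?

3/7

Condition on the true location of the cheque.
If it is in envelope 1 (prior 1/7): the presenter has 15 equally likely choices, so probability 1/15; weight (1/7)·(1/15) = 1/105.
If it is in any of envelopes 2, 3, 4, and 6 (prior 1/7 each): that envelope was opened and seen not to hold the prize — ruled out; weight (1/7)·0 = 0 each.
If it is in either of envelopes 5 and 7 (prior 1/7 each): the presenter has 5 equally likely choices, so probability 1/5; weight (1/7)·(1/5) = 1/35 each.
The weights sum to 1/15.
So P(the cheque in envelope 5 | the presenter opened envelope 2, envelope 3, envelope 4, and envelope 6) = (1/35) / (1/15) = 3/7.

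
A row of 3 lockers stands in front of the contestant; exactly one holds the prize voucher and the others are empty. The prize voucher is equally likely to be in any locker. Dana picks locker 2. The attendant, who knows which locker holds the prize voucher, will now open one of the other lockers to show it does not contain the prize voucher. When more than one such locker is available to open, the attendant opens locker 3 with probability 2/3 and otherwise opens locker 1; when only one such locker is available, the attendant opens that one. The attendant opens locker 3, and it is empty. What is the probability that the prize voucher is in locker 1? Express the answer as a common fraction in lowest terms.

3/5

Consider each possible location of the prize voucher in turn.
If it is in locker 1 (prior 1/3): only locker 3 is available, probability 1; weight (1/3)·1 = 1/3.
If it is in locker 2 (prior 1/3): locker 3 is available, opened with probability 2/3; weight (1/3)·(2/3) = 2/9.
If it is in locker 3 (prior 1/3): the attendant opened locker 3, so this case is ruled out; weight (1/3)·0 = 0.
The weights sum to 5/9.
So P(the prize voucher in locker 1 | the attendant opened locker 3) = (1/3) / (5/9) = 3/5.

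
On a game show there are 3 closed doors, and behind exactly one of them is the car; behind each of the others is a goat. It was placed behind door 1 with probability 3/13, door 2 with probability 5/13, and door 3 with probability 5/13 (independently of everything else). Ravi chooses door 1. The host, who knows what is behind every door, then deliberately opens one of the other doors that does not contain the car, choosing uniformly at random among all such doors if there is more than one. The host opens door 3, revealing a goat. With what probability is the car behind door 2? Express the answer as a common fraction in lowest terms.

10/13

Consider each possible location of the car in turn.
If it is behind door 1 (prior 3/13): the host has 2 equally likely choices, so probability 1/2; weight (3/13)·(1/2) = 3/26.
If it is behind door 2 (prior 5/13): the host has no choice, probability 1; weight (5/13)·1 = 5/13.
If it is behind door 3 (prior 5/13): the host opened door 3, so this case is ruled out; weight (5/13)·0 = 0.
The weights sum to 1/2.
So P(the car behind door 2 | the host opened door 3) = (5/13) / (1/2) = 10/13.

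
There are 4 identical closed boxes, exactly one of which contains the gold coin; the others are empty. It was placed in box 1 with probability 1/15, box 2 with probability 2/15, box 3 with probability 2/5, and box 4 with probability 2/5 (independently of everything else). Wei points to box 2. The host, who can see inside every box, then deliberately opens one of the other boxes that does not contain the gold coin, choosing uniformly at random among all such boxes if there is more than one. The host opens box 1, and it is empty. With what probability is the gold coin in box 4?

Consider each possible location of the gold coin in turn.
If it is in box 1 (prior 1/15): the host opened box 1, so this case is ruled out; weight (1/15)·0 = 0.
If it is in box 2 (prior 2/15): the host has 3 equally likely choices, so probability 1/3; weight (2/15)·(1/3) = 2/45.
If it is in either of boxes 3 and 4 (prior 2/5 each): the host has 2 equally likely choices, so probability 1/2; weight (2/5)·(1/2) = 1/5 each.
The weights sum to 4/9.
So P(the gold coin in box 4 | the host opened box 1) = (1/5) / (4/9) = 9/20.

9/20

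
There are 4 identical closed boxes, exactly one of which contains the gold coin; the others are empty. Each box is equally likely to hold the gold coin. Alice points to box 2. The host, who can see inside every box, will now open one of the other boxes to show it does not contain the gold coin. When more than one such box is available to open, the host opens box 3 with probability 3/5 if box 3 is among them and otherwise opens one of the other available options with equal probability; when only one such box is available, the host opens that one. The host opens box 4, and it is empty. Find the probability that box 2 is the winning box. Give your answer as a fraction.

2/11

Apply Bayes' rule, conditioning on where the gold coin actually is.
If it is in box 1 (prior 1/4): box 3 is available but not opened, probability 2/5; weight (1/4)·(2/5) = 1/10.
If it is in box 2 (prior 1/4): box 3 is available but not opened; box 4 gets probability (1 − 3/5)/2 = 1/5; weight (1/4)·(1/5) = 1/20.
If it is in box 3 (prior 1/4): box 3 holds the prize so is unavailable; the host chooses uniformly among the 2 others, probability 1/2; weight (1/4)·(1/2) = 1/8.
If it is in box 4 (prior 1/4): the host opened box 4, so this case is ruled out; weight (1/4)·0 = 0.
The weights sum to 11/40.
So P(the gold coin in box 2 | the host opened box 4) = (1/20) / (11/40) = 2/11.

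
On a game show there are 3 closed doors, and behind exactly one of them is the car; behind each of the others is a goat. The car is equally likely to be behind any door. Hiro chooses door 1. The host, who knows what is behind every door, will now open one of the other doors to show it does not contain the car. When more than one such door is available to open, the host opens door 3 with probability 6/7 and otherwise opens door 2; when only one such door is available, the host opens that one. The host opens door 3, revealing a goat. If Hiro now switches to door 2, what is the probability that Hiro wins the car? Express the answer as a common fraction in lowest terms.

7/13

Consider each possible location of the car in turn.
If it is behind door 1 (prior 1/3): door 3 is available, opened with probability 6/7; weight (1/3)·(6/7) = 2/7.
If it is behind door 2 (prior 1/3): only door 3 is available, probability 1; weight (1/3)·1 = 1/3.
If it is behind door 3 (prior 1/3): the host opened door 3, so this case is ruled out; weight (1/3)·0 = 0.
The weights sum to 13/21.
So P(the car behind door 2 | the host opened door 3) = (1/3) / (13/21) = 7/13.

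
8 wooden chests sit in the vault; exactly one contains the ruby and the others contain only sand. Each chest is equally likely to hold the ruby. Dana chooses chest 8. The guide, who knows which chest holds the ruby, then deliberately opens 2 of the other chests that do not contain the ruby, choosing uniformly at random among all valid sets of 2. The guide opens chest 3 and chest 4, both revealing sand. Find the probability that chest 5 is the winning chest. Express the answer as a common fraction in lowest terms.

7/40

Consider each possible location of the ruby in turn.
If it is in any of chests 1, 2, 5, 6, and 7 (prior 1/8 each): the guide has 15 equally likely choices, so probability 1/15; weight (1/8)·(1/15) = 1/120 each.
If it is in either of chests 3 and 4 (prior 1/8 each): that chest was opened and seen not to hold the prize — ruled out; weight (1/8)·0 = 0 each.
If it is in chest 8 (prior 1/8): the guide has 21 equally likely choices, so probability 1/21; weight (1/8)·(1/21) = 1/168.
The weights sum to 1/21.
So P(the ruby in chest 5 | the guide opened chest 3 and chest 4) = (1/120) / (1/21) = 7/40.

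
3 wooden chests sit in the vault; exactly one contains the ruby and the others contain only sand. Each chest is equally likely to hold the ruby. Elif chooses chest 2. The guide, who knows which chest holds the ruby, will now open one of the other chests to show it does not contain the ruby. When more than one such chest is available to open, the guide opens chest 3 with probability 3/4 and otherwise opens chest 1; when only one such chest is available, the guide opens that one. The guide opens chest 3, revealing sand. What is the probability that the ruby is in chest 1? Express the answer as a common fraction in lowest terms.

4/7

Condition on the true location of the ruby.
If it is in chest 1 (prior 1/3): only chest 3 is available, probability 1; weight (1/3)·1 = 1/3.
If it is in chest 2 (prior 1/3): chest 3 is available, opened with probability 3/4; weight (1/3)·(3/4) = 1/4.
If it is in chest 3 (prior 1/3): the guide opened chest 3, so this case is ruled out; weight (1/3)·0 = 0.
The weights sum to 7/12.
So P(the ruby in chest 1 | the guide opened chest 3) = (1/3) / (7/12) = 4/7.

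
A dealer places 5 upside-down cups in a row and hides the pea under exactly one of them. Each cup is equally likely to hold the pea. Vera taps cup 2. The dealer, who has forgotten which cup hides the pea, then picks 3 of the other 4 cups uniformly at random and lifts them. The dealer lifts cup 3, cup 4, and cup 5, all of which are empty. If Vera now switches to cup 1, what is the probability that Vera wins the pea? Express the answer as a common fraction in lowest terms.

Because the dealer chose which cups to lift without knowing where the pea is, the choice is independent of the prize location. Learning that none of the 3 opened cups holds the pea simply rules out those 3 locations and leaves the remaining 2 cups still equally likely by symmetry.
So P(the pea under cup 1) = 1/2.

1/2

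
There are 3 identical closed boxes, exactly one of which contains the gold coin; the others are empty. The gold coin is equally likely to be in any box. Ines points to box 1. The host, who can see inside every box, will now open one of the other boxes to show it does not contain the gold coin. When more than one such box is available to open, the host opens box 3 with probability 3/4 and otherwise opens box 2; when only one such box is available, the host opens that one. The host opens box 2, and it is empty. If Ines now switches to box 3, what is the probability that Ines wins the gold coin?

4/5

Condition on the true location of the gold coin.
If it is in box 1 (prior 1/3): box 3 is available but not opened, probability 1/4; weight (1/3)·(1/4) = 1/12.
If it is in box 2 (prior 1/3): the host opened box 2, so this case is ruled out; weight (1/3)·0 = 0.
If it is in box 3 (prior 1/3): only box 2 is available, probability 1; weight (1/3)·1 = 1/3.
The weights sum to 5/12.
So P(the gold coin in box 3 | the host opened box 2) = (1/3) / (5/12) = 4/5.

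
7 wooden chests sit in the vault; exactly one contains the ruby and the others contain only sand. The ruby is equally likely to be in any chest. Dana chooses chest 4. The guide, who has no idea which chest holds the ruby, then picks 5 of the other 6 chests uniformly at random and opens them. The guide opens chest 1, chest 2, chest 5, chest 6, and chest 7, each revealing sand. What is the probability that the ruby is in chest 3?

Consider each possible location of the ruby in turn.
If it is in any of chests 1, 2, 5, 6, and 7 (prior 1/7 each): that chest was opened and seen not to hold the prize — ruled out; weight (1/7)·0 = 0 each.
If it is in either of chests 3 and 4 (prior 1/7 each): the guide picks exactly this set with probability 1/6 regardless, and none is the prize; weight (1/7)·(1/6) = 1/42 each.
The weights sum to 1/21.
So P(the ruby in chest 3 | the guide opened chest 1, chest 2, chest 5, chest 6, and chest 7) = (1/42) / (1/21) = 1/2.

1/2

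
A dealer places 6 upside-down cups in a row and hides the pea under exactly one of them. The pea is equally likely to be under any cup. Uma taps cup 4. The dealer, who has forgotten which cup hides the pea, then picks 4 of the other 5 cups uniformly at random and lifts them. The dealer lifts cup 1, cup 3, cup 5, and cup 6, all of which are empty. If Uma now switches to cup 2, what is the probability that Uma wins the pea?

1/2

Condition on the true location of the pea.
If it is under any of cups 1, 3, 5, and 6 (prior 1/6 each): that cup was opened and seen not to hold the prize — ruled out; weight (1/6)·0 = 0 each.
If it is under either of cups 2 and 4 (prior 1/6 each): the dealer picks exactly this set with probability 1/5 regardless, and none is the prize; weight (1/6)·(1/5) = 1/30 each.
The weights sum to 1/15.
So P(the pea under cup 2 | the dealer opened cup 1, cup 3, cup 5, and cup 6) = (1/30) / (1/15) = 1/2.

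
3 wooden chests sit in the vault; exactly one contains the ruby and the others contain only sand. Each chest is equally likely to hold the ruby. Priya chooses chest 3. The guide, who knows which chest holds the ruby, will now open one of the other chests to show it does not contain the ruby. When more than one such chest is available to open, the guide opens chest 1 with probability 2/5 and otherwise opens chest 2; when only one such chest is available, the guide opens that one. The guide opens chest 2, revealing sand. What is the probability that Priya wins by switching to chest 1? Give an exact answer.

5/8

Condition on the true location of the ruby.
If it is in chest 1 (prior 1/3): only chest 2 is available, probability 1; weight (1/3)·1 = 1/3.
If it is in chest 2 (prior 1/3): the guide opened chest 2, so this case is ruled out; weight (1/3)·0 = 0.
If it is in chest 3 (prior 1/3): chest 1 is available but not opened, probability 3/5; weight (1/3)·(3/5) = 1/5.
The weights sum to 8/15.
So P(the ruby in chest 1 | the guide opened chest 2) = (1/3) / (8/15) = 5/8.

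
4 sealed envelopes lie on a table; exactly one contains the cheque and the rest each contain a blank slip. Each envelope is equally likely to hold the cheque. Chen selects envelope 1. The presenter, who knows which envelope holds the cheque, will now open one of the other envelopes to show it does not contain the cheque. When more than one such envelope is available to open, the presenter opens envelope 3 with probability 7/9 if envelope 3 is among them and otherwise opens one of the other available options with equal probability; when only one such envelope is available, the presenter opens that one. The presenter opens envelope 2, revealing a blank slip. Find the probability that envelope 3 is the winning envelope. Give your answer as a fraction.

Consider each possible location of the cheque in turn.
If it is in envelope 1 (prior 1/4): envelope 3 is available but not opened; envelope 2 gets probability (1 − 7/9)/2 = 1/9; weight (1/4)·(1/9) = 1/36.
If it is in envelope 2 (prior 1/4): the presenter opened envelope 2, so this case is ruled out; weight (1/4)·0 = 0.
If it is in envelope 3 (prior 1/4): envelope 3 holds the prize so is unavailable; the presenter chooses uniformly among the 2 others, probability 1/2; weight (1/4)·(1/2) = 1/8.
If it is in envelope 4 (prior 1/4): envelope 3 is available but not opened, probability 2/9; weight (1/4)·(2/9) = 1/18.
The weights sum to 5/24.
So P(the cheque in envelope 3 | the presenter opened envelope 2) = (1/8) / (5/24) = 3/5.

3/5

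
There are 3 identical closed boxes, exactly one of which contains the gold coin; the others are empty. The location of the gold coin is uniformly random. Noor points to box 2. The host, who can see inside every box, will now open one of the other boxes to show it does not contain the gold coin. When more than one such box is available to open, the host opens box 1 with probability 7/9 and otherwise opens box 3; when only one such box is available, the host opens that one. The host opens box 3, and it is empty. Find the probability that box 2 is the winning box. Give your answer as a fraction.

2/11

Apply Bayes' rule, conditioning on where the gold coin actually is.
If it is in box 1 (prior 1/3): only box 3 is available, probability 1; weight (1/3)·1 = 1/3.
If it is in box 2 (prior 1/3): box 1 is available but not opened, probability 2/9; weight (1/3)·(2/9) = 2/27.
If it is in box 3 (prior 1/3): the host opened box 3, so this case is ruled out; weight (1/3)·0 = 0.
The weights sum to 11/27.
So P(the gold coin in box 2 | the host opened box 3) = (2/27) / (11/27) = 2/11.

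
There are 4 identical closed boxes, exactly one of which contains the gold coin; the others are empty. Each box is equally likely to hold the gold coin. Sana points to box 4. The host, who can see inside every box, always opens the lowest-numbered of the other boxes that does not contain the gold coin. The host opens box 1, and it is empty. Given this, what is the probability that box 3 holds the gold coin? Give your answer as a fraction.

Condition on the true location of the gold coin.
If it is in box 1 (prior 1/4): the host opened box 1, so this case is ruled out; weight (1/4)·0 = 0.
If it is in any of boxes 2, 3, and 4 (prior 1/4 each): box 1 is the lowest-numbered option available, probability 1; weight (1/4)·1 = 1/4 each.
The weights sum to 3/4.
So P(the gold coin in box 3 | the host opened box 1) = (1/4) / (3/4) = 1/3.

1/3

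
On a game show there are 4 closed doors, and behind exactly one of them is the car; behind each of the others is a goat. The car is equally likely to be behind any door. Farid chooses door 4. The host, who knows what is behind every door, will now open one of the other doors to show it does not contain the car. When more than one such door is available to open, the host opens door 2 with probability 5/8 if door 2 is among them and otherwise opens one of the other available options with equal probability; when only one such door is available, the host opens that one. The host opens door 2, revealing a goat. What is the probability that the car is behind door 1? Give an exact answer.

Condition on the true location of the car.
If it is behind any of doors 1, 3, and 4 (prior 1/4 each): door 2 is available, opened with probability 5/8; weight (1/4)·(5/8) = 5/32 each.
If it is behind door 2 (prior 1/4): the host opened door 2, so this case is ruled out; weight (1/4)·0 = 0.
The weights sum to 15/32.
So P(the car behind door 1 | the host opened door 2) = (5/32) / (15/32) = 1/3.

1/3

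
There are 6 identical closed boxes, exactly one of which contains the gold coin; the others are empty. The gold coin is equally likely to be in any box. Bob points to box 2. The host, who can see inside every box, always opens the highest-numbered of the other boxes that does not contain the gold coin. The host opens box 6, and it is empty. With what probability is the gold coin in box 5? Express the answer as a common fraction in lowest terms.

Apply Bayes' rule, conditioning on where the gold coin actually is.
If it is in any of boxes 1, 2, 3, 4, and 5 (prior 1/6 each): box 6 is the highest-numbered option available, probability 1; weight (1/6)·1 = 1/6 each.
If it is in box 6 (prior 1/6): the host opened box 6, so this case is ruled out; weight (1/6)·0 = 0.
The weights sum to 5/6.
So P(the gold coin in box 5 | the host opened box 6) = (1/6) / (5/6) = 1/5.

1/5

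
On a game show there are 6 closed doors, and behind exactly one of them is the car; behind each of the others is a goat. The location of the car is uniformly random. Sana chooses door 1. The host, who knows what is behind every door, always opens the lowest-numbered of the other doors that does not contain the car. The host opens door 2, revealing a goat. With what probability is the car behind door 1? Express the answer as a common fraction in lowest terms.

Apply Bayes' rule, conditioning on where the car actually is.
If it is behind any of doors 1, 3, 4, 5, and 6 (prior 1/6 each): door 2 is the lowest-numbered option available, probability 1; weight (1/6)·1 = 1/6 each.
If it is behind door 2 (prior 1/6): the host opened door 2, so this case is ruled out; weight (1/6)·0 = 0.
The weights sum to 5/6.
So P(the car behind door 1 | the host opened door 2) = (1/6) / (5/6) = 1/5.

1/5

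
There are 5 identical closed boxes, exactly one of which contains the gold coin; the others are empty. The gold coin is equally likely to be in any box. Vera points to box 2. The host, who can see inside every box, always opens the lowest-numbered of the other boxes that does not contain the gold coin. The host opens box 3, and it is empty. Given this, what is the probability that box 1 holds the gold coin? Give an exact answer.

1

Apply Bayes' rule, conditioning on where the gold coin actually is.
If it is in box 1 (prior 1/5): box 3 is the lowest-numbered option available, probability 1; weight (1/5)·1 = 1/5.
If it is in any of boxes 2, 4, and 5 (prior 1/5 each): the host would have opened box 1 instead, probability 0; weight (1/5)·0 = 0 each.
If it is in box 3 (prior 1/5): the host opened box 3, so this case is ruled out; weight (1/5)·0 = 0.
The weights sum to 1/5.
So P(the gold coin in box 1 | the host opened box 3) = (1/5) / (1/5) = 1.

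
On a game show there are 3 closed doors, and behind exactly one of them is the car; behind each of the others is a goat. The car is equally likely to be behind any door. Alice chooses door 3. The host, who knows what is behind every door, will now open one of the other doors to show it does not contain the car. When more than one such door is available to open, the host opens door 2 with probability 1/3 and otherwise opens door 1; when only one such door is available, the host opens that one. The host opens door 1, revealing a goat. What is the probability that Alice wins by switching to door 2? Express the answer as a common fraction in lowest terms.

Apply Bayes' rule, conditioning on where the car actually is.
If it is behind door 1 (prior 1/3): the host opened door 1, so this case is ruled out; weight (1/3)·0 = 0.
If it is behind door 2 (prior 1/3): only door 1 is available, probability 1; weight (1/3)·1 = 1/3.
If it is behind door 3 (prior 1/3): door 2 is available but not opened, probability 2/3; weight (1/3)·(2/3) = 2/9.
The weights sum to 5/9.
So P(the car behind door 2 | the host opened door 1) = (1/3) / (5/9) = 3/5.

3/5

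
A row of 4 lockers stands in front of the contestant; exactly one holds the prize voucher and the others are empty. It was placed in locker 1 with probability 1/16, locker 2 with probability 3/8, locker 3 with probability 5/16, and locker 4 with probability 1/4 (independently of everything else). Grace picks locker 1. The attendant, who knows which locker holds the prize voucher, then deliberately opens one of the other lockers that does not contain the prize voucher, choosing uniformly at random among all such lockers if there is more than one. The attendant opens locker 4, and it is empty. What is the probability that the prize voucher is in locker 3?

3/7

Apply Bayes' rule, conditioning on where the prize voucher actually is.
If it is in locker 1 (prior 1/16): the attendant has 3 equally likely choices, so probability 1/3; weight (1/16)·(1/3) = 1/48.
If it is in locker 2 (prior 3/8): the attendant has 2 equally likely choices, so probability 1/2; weight (3/8)·(1/2) = 3/16.
If it is in locker 3 (prior 5/16): the attendant has 2 equally likely choices, so probability 1/2; weight (5/16)·(1/2) = 5/32.
If it is in locker 4 (prior 1/4): the attendant opened locker 4, so this case is ruled out; weight (1/4)·0 = 0.
The weights sum to 35/96.
So P(the prize voucher in locker 3 | the attendant opened locker 4) = (5/32) / (35/96) = 3/7.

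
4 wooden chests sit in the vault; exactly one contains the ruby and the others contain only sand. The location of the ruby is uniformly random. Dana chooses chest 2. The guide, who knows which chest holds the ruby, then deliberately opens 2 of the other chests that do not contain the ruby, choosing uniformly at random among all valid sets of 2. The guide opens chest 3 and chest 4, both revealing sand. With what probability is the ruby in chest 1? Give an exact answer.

Condition on the true location of the ruby.
If it is in chest 1 (prior 1/4): the guide has no choice, probability 1; weight (1/4)·1 = 1/4.
If it is in chest 2 (prior 1/4): the guide has 3 equally likely choices, so probability 1/3; weight (1/4)·(1/3) = 1/12.
If it is in either of chests 3 and 4 (prior 1/4 each): that chest was opened and seen not to hold the prize — ruled out; weight (1/4)·0 = 0 each.
The weights sum to 1/3.
So P(the ruby in chest 1 | the guide opened chest 3 and chest 4) = (1/4) / (1/3) = 3/4.

3/4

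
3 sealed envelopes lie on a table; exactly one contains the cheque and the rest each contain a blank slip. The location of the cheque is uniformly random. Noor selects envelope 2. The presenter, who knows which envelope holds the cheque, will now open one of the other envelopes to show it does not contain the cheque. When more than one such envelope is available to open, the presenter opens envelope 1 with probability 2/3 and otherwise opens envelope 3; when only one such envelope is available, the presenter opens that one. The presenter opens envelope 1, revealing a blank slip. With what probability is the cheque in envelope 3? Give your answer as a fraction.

Condition on the true location of the cheque.
If it is in envelope 1 (prior 1/3): the presenter opened envelope 1, so this case is ruled out; weight (1/3)·0 = 0.
If it is in envelope 2 (prior 1/3): envelope 1 is available, opened with probability 2/3; weight (1/3)·(2/3) = 2/9.
If it is in envelope 3 (prior 1/3): only envelope 1 is available, probability 1; weight (1/3)·1 = 1/3.
The weights sum to 5/9.
So P(the cheque in envelope 3 | the presenter opened envelope 1) = (1/3) / (5/9) = 3/5.

3/5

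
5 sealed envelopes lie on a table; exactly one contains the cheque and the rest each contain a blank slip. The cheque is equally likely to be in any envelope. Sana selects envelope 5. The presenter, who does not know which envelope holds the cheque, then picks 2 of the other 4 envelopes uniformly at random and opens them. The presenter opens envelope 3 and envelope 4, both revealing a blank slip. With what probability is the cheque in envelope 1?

Apply Bayes' rule, conditioning on where the cheque actually is.
If it is in any of envelopes 1, 2, and 5 (prior 1/5 each): the presenter picks exactly this set with probability 1/6 regardless, and none is the prize; weight (1/5)·(1/6) = 1/30 each.
If it is in either of envelopes 3 and 4 (prior 1/5 each): that envelope was opened and seen not to hold the prize — ruled out; weight (1/5)·0 = 0 each.
The weights sum to 1/10.
So P(the cheque in envelope 1 | the presenter opened envelope 3 and envelope 4) = (1/30) / (1/10) = 1/3.

1/3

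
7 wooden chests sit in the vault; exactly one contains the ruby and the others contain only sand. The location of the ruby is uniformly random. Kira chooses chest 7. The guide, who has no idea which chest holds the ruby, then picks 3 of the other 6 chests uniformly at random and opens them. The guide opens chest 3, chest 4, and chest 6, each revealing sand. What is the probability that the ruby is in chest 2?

Condition on the true location of the ruby.
If it is in any of chests 1, 2, 5, and 7 (prior 1/7 each): the guide picks exactly this set with probability 1/20 regardless, and none is the prize; weight (1/7)·(1/20) = 1/140 each.
If it is in any of chests 3, 4, and 6 (prior 1/7 each): that chest was opened and seen not to hold the prize — ruled out; weight (1/7)·0 = 0 each.
The weights sum to 1/35.
So P(the ruby in chest 2 | the guide opened chest 3, chest 4, and chest 6) = (1/140) / (1/35) = 1/4.

1/4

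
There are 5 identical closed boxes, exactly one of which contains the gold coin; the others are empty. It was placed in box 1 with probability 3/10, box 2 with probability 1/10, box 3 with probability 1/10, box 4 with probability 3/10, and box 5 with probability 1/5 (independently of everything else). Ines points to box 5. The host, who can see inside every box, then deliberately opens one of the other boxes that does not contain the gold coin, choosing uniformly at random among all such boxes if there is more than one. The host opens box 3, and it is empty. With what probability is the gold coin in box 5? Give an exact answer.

3/17

Apply Bayes' rule, conditioning on where the gold coin actually is.
If it is in either of boxes 1 and 4 (prior 3/10 each): the host has 3 equally likely choices, so probability 1/3; weight (3/10)·(1/3) = 1/10 each.
If it is in box 2 (prior 1/10): the host has 3 equally likely choices, so probability 1/3; weight (1/10)·(1/3) = 1/30.
If it is in box 3 (prior 1/10): the host opened box 3, so this case is ruled out; weight (1/10)·0 = 0.
If it is in box 5 (prior 1/5): the host has 4 equally likely choices, so probability 1/4; weight (1/5)·(1/4) = 1/20.
The weights sum to 17/60.
So P(the gold coin in box 5 | the host opened box 3) = (1/20) / (17/60) = 3/17.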